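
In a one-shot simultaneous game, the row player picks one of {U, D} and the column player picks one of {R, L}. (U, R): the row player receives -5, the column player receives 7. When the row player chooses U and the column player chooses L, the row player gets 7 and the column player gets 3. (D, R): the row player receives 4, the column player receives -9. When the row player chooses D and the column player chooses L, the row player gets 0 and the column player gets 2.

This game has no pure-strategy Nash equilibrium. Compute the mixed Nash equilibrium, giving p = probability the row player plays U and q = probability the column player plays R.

The column player's indifference between R and L determines the row player's mixing probability p:
  the column player's payoff from R: p·7 + (1−p)·(-9) = 16p - 9
  the column player's payoff from L: p·3 + (1−p)·2 = p + 2
  16p - 9 = p + 2  ⇒  15p = 11  ⇒  p = 11/15.
In a mixed equilibrium the row player is indifferent between U and D; this condition fixes q.
  the row player's payoff to U: q·(-5) + (1−q)·7 = -12q + 7
  the row player's payoff to D: q·4 + (1−q)·0 = 4q
  -12q + 7 = 4q  ⇒  -16q = -7  ⇒  q = 7/16.

p = 11/15, q = 7/16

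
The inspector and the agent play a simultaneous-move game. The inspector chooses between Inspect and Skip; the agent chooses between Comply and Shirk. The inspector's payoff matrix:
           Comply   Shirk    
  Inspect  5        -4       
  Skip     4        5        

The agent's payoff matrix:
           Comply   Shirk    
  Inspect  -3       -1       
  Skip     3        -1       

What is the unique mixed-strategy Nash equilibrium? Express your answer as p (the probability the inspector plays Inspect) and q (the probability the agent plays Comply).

p = 2/3, q = 9/10

The agent's indifference between Comply and Shirk determines the inspector's mixing probability p:
  the agent's payoff from Comply: p·(-3) + (1−p)·3 = -6p + 3
  the agent's payoff from Shirk: p·(-1) + (1−p)·(-1) = -1
  -6p + 3 = -1  ⇒  -6p = -4  ⇒  p = 2/3.
The inspector's indifference between Inspect and Skip determines the agent's mixing probability q:
  the inspector's expected payoff from Inspect: q·5 + (1−q)·(-4) = 9q - 4
  the inspector's expected payoff from Skip: q·4 + (1−q)·5 = -q + 5
  9q - 4 = -q + 5  ⇒  10q = 9  ⇒  q = 9/10.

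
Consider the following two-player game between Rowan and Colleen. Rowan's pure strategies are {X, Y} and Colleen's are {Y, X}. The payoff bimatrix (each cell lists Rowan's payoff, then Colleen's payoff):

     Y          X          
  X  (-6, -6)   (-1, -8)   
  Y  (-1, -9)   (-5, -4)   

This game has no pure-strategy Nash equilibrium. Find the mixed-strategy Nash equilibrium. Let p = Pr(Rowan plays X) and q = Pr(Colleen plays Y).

Rowan's mix must leave Colleen indifferent between Y and X.
  Colleen's payoff to Y: p·(-6) + (1−p)·(-9) = 3p - 9
  Colleen's payoff to X: p·(-8) + (1−p)·(-4) = -4p - 4
  3p - 9 = -4p - 4  ⇒  7p = 5  ⇒  p = 5/7.
Set Rowan's expected payoff from X equal to that from Y:
  Rowan's payoff from X: q·(-6) + (1−q)·(-1) = -5q - 1
  Rowan's payoff from Y: q·(-1) + (1−q)·(-5) = 4q - 5
  -5q - 1 = 4q - 5  ⇒  -9q = -4  ⇒  q = 4/9.

p = 5/7, q = 4/9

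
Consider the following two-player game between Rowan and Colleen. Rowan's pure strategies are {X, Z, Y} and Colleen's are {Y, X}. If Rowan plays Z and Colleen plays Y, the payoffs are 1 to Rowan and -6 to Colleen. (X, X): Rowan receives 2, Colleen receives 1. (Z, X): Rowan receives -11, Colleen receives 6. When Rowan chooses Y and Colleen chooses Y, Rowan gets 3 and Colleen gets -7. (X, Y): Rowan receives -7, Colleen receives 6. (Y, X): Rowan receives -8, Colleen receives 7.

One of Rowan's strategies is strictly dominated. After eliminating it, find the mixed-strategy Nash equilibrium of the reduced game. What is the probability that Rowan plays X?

p = 14/19

Rowan's strategy Z is strictly dominated by Y: 3 > 1 and -8 > -11. Eliminate Z.
In a mixed equilibrium Colleen is indifferent between Y and X; this condition fixes p.
  Colleen's payoff from Y: p·6 + (1−p)·(-7) = 13p - 7
  Colleen's payoff from X: p·1 + (1−p)·7 = -6p + 7
  13p - 7 = -6p + 7  ⇒  19p = 14  ⇒  p = 14/19.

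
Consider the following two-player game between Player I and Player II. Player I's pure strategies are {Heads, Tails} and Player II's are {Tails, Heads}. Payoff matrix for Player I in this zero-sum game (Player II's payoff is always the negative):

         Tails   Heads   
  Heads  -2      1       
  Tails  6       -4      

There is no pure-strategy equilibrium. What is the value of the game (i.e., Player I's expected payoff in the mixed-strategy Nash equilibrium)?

Player II's mix must leave Player I indifferent between Heads and Tails.
  Player I's expected payoff from Heads: q·(-2) + (1−q)·1 = -3q + 1
  Player I's expected payoff from Tails: q·6 + (1−q)·(-4) = 10q - 4
  -3q + 1 = 10q - 4  ⇒  -13q = -5  ⇒  q = 5/13.
The value is Player I's expected payoff against this mix (using Heads): (5/13)·(-2) + (8/13)·1 = -2/13.

v = -2/13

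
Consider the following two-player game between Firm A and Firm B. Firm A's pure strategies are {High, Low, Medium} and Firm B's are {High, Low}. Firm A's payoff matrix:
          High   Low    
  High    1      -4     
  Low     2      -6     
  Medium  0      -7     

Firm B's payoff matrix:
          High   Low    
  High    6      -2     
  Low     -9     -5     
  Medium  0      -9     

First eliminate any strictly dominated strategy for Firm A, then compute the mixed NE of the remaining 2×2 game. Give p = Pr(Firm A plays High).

Firm A's strategy Medium is strictly dominated by Low: 2 > 0 and -6 > -7. Eliminate Medium.
Firm B's indifference between High and Low determines Firm A's mixing probability p:
  Firm B's payoff from High: p·6 + (1−p)·(-9) = 15p - 9
  Firm B's payoff from Low: p·(-2) + (1−p)·(-5) = 3p - 5
  15p - 9 = 3p - 5  ⇒  12p = 4  ⇒  p = 1/3.

p = 1/3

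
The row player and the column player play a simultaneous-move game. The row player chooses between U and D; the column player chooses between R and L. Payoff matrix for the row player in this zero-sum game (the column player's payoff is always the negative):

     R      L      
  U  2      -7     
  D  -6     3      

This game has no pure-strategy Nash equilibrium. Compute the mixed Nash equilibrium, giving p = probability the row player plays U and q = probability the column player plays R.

p = 1/2, q = 5/9

For the column player to be willing to mix, the column player must be indifferent between R and L, which pins down the row player's mix.
  the column player's payoff to R: p·(-2) + (1−p)·6 = -8p + 6
  the column player's payoff to L: p·7 + (1−p)·(-3) = 10p - 3
  -8p + 6 = 10p - 3  ⇒  -18p = -9  ⇒  p = 1/2.
In a mixed equilibrium the row player is indifferent between U and D; this condition fixes q.
  the row player's expected payoff from U: q·2 + (1−q)·(-7) = 9q - 7
  the row player's expected payoff from D: q·(-6) + (1−q)·3 = -9q + 3
  9q - 7 = -9q + 3  ⇒  18q = 10  ⇒  q = 5/9.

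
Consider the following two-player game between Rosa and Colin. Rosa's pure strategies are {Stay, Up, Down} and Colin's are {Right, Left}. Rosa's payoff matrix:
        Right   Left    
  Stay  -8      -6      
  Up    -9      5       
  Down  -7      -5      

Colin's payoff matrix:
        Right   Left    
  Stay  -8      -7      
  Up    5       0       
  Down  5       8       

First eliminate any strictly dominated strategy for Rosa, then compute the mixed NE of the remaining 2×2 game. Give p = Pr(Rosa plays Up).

p = 3/8

Rosa's strategy Stay is strictly dominated by Down: -7 > -8 and -5 > -6. Eliminate Stay.
Colin's indifference between Right and Left determines Rosa's mixing probability p:
  Colin's expected payoff from Right: p·5 + (1−p)·5 = 5
  Colin's expected payoff from Left: p·0 + (1−p)·8 = -8p + 8
  5 = -8p + 8  ⇒  8p = 3  ⇒  p = 3/8.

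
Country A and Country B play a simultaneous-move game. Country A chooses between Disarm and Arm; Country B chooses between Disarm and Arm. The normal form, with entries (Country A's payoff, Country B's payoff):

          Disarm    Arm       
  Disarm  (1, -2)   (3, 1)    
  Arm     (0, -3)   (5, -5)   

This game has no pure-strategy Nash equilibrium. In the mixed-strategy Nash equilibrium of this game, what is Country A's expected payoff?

5/3

Country A's indifference between Disarm and Arm determines Country B's mixing probability q:
  Country A's payoff from Disarm: q·1 + (1−q)·3 = -2q + 3
  Country A's payoff from Arm: q·0 + (1−q)·5 = -5q + 5
  -2q + 3 = -5q + 5  ⇒  3q = 2  ⇒  q = 2/3.
At equilibrium Country A is indifferent across rows, so Country A's payoff equals the payoff from Disarm: (2/3)·1 + (1/3)·3 = 5/3.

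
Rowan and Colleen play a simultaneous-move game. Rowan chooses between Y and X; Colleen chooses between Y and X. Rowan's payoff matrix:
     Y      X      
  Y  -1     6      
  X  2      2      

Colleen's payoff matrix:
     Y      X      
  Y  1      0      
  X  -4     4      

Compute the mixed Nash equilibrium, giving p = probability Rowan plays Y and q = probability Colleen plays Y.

Set Colleen's expected payoff from Y equal to that from X:
  Colleen's payoff to Y: p·1 + (1−p)·(-4) = 5p - 4
  Colleen's payoff to X: p·0 + (1−p)·4 = -4p + 4
  5p - 4 = -4p + 4  ⇒  9p = 8  ⇒  p = 8/9.
Set Rowan's expected payoff from Y equal to that from X:
  Rowan's payoff from Y: q·(-1) + (1−q)·6 = -7q + 6
  Rowan's payoff from X: q·2 + (1−q)·2 = 2
  -7q + 6 = 2  ⇒  -7q = -4  ⇒  q = 4/7.

p = 8/9, q = 4/7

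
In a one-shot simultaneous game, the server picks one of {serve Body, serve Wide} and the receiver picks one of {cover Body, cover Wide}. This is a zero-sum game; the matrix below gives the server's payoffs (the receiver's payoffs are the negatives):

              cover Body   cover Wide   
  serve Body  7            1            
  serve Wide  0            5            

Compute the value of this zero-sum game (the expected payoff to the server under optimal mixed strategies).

v = 35/11

Set the server's expected payoff from serve Body equal to that from serve Wide:
  the server's payoff from serve Body: q·7 + (1−q)·1 = 6q + 1
  the server's payoff from serve Wide: q·0 + (1−q)·5 = -5q + 5
  6q + 1 = -5q + 5  ⇒  11q = 4  ⇒  q = 4/11.
The value is the server's expected payoff against this mix (using serve Body): (4/11)·7 + (7/11)·1 = 35/11.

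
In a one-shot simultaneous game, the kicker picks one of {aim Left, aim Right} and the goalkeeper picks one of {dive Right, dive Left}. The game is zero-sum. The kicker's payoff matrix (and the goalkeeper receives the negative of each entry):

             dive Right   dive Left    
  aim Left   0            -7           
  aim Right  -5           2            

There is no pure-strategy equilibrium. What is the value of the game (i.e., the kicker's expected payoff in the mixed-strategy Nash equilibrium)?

v = -5/2

Set the kicker's expected payoff from aim Left equal to that from aim Right:
  the kicker's expected payoff from aim Left: q·0 + (1−q)·(-7) = 7q - 7
  the kicker's expected payoff from aim Right: q·(-5) + (1−q)·2 = -7q + 2
  7q - 7 = -7q + 2  ⇒  14q = 9  ⇒  q = 9/14.
The value is the kicker's expected payoff against this mix (using aim Left): (9/14)·0 + (5/14)·(-7) = -5/2.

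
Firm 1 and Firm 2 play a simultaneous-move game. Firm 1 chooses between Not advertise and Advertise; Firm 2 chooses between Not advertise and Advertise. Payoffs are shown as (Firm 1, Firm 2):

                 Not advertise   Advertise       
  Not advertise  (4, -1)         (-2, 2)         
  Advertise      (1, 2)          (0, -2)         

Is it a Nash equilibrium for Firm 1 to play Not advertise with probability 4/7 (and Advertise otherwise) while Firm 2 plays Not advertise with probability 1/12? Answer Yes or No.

Given Firm 2's mix q = 1/12, Firm 1's payoff from Not advertise is -3/2 but from Advertise is 1/12. Firm 1 strictly prefers Advertise, so Firm 1 would not mix.
So the proposed profile is not a Nash equilibrium.

No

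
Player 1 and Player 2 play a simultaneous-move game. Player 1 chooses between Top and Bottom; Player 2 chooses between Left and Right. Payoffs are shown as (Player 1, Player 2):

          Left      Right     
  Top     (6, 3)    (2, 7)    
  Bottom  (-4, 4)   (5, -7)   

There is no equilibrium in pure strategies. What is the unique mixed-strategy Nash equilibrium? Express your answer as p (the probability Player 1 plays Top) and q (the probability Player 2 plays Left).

Set Player 2's expected payoff from Left equal to that from Right:
  Player 2's payoff from Left: p·3 + (1−p)·4 = -p + 4
  Player 2's payoff from Right: p·7 + (1−p)·(-7) = 14p - 7
  -p + 4 = 14p - 7  ⇒  -15p = -11  ⇒  p = 11/15.
Player 1's indifference between Top and Bottom determines Player 2's mixing probability q:
  Player 1's payoff from Top: q·6 + (1−q)·2 = 4q + 2
  Player 1's payoff from Bottom: q·(-4) + (1−q)·5 = -9q + 5
  4q + 2 = -9q + 5  ⇒  13q = 3  ⇒  q = 3/13.

p = 11/15, q = 3/13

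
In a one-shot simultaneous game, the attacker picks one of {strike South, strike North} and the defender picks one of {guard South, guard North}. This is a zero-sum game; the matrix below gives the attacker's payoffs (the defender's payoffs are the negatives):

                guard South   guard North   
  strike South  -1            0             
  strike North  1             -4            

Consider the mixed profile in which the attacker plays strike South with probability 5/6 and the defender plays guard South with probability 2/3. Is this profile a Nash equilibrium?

Yes

Check the defender's indifference given the attacker's mix p = 5/6:
  payoff from guard South = 2/3; payoff from guard North = 2/3 — equal.
Check the attacker's indifference given the defender's mix q = 2/3:
  payoff from strike South = -2/3; payoff from strike North = -2/3 — equal.
Both players are indifferent, so neither can profitably deviate.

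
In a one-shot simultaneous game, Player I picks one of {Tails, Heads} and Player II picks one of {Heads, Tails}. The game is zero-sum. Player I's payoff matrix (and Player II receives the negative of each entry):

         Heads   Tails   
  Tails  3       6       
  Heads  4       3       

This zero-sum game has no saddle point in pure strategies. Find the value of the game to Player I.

Player II's mix must leave Player I indifferent between Tails and Heads.
  Player I's payoff to Tails: q·3 + (1−q)·6 = -3q + 6
  Player I's payoff to Heads: q·4 + (1−q)·3 = q + 3
  -3q + 6 = q + 3  ⇒  -4q = -3  ⇒  q = 3/4.
The value is Player I's expected payoff against this mix (using Tails): (3/4)·3 + (1/4)·6 = 15/4.

v = 15/4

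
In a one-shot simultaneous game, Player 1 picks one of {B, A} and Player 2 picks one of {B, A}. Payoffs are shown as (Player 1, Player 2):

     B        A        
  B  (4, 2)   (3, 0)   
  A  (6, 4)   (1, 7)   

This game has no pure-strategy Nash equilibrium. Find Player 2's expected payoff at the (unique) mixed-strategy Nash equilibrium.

In a mixed equilibrium Player 2 is indifferent between B and A; this condition fixes p.
  Player 2's expected payoff from B: p·2 + (1−p)·4 = -2p + 4
  Player 2's expected payoff from A: p·0 + (1−p)·7 = -7p + 7
  -2p + 4 = -7p + 7  ⇒  5p = 3  ⇒  p = 3/5.
At equilibrium Player 2 is indifferent across columns, so Player 2's payoff equals the payoff from B: (3/5)·2 + (2/5)·4 = 14/5.

14/5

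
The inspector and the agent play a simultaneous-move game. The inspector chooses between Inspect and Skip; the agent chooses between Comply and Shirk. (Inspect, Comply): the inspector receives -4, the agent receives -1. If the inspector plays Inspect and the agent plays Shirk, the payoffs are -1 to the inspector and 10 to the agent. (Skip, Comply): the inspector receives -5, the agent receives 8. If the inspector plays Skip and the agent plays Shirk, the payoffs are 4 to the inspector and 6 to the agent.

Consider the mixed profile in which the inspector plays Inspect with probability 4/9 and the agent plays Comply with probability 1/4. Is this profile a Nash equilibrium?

No

Given the inspector's mix p = 4/9, the agent's payoff from Comply is 4 but from Shirk is 70/9. The agent strictly prefers Shirk, so the agent would not mix.
So the proposed profile is not a Nash equilibrium.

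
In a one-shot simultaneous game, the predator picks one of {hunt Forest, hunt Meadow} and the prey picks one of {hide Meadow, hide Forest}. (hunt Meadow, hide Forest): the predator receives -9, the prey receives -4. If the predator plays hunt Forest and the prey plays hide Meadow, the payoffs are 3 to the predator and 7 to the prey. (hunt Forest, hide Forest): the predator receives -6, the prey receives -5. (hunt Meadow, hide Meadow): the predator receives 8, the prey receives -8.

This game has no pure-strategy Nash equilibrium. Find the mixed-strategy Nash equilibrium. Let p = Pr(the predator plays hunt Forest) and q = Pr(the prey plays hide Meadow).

p = 1/4, q = 3/8

The predator's mix must leave the prey indifferent between hide Meadow and hide Forest.
  the prey's payoff to hide Meadow: p·7 + (1−p)·(-8) = 15p - 8
  the prey's payoff to hide Forest: p·(-5) + (1−p)·(-4) = -p - 4
  15p - 8 = -p - 4  ⇒  16p = 4  ⇒  p = 1/4.
The prey's mix must leave the predator indifferent between hunt Forest and hunt Meadow.
  the predator's expected payoff from hunt Forest: q·3 + (1−q)·(-6) = 9q - 6
  the predator's expected payoff from hunt Meadow: q·8 + (1−q)·(-9) = 17q - 9
  9q - 6 = 17q - 9  ⇒  -8q = -3  ⇒  q = 3/8.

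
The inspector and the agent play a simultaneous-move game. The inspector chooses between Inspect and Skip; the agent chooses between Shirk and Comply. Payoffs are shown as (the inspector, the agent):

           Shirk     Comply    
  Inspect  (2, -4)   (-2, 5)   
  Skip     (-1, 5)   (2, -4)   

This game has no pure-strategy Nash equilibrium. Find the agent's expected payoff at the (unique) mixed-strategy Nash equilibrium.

1/2

Set the agent's expected payoff from Shirk equal to that from Comply:
  the agent's payoff to Shirk: p·(-4) + (1−p)·5 = -9p + 5
  the agent's payoff to Comply: p·5 + (1−p)·(-4) = 9p - 4
  -9p + 5 = 9p - 4  ⇒  -18p = -9  ⇒  p = 1/2.
At equilibrium the agent is indifferent across columns, so the agent's payoff equals the payoff from Shirk: (1/2)·(-4) + (1/2)·5 = 1/2.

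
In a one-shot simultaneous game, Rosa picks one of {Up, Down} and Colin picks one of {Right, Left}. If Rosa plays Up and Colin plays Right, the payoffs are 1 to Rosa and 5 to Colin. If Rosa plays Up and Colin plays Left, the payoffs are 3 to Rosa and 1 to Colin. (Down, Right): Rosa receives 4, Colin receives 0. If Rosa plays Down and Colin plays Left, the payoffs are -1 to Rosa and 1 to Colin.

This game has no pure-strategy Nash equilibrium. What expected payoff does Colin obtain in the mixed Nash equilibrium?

Rosa's mix must leave Colin indifferent between Right and Left.
  Colin's expected payoff from Right: p·5 + (1−p)·0 = 5p
  Colin's expected payoff from Left: p·1 + (1−p)·1 = 1
  5p = 1  ⇒  5p = 1  ⇒  p = 1/5.
At equilibrium Colin is indifferent across columns, so Colin's payoff equals the payoff from Right: (1/5)·5 + (4/5)·0 = 1.

1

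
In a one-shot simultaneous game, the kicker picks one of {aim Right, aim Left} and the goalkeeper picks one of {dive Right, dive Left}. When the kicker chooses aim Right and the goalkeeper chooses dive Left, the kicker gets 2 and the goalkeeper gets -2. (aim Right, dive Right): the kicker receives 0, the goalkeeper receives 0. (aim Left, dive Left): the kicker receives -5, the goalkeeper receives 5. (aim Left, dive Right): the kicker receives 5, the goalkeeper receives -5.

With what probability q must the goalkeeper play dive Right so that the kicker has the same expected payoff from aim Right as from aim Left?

q = 7/12

The goalkeeper's mix must leave the kicker indifferent between aim Right and aim Left.
  the kicker's payoff to aim Right: q·0 + (1−q)·2 = -2q + 2
  the kicker's payoff to aim Left: q·5 + (1−q)·(-5) = 10q - 5
  -2q + 2 = 10q - 5  ⇒  -12q = -7  ⇒  q = 7/12.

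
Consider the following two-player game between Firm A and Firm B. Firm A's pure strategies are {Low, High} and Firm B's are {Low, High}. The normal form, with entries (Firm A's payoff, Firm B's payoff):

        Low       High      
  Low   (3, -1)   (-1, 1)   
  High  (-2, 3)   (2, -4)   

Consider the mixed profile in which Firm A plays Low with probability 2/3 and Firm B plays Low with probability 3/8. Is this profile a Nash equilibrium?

No

Given Firm A's mix p = 2/3, Firm B's payoff from Low is 1/3 but from High is -2/3. Firm B strictly prefers Low, so Firm B would not mix.
So the proposed profile is not a Nash equilibrium.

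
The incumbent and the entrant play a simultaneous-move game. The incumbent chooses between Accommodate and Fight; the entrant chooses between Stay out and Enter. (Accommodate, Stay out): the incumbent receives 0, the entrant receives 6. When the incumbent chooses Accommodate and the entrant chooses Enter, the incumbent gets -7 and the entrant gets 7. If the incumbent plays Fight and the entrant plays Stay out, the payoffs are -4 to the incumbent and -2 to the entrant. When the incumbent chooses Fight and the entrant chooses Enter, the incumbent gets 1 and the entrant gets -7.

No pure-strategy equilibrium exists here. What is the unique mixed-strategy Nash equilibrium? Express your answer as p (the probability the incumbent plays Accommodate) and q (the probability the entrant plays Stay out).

p = 5/6, q = 2/3

The incumbent's mix must leave the entrant indifferent between Stay out and Enter.
  the entrant's expected payoff from Stay out: p·6 + (1−p)·(-2) = 8p - 2
  the entrant's expected payoff from Enter: p·7 + (1−p)·(-7) = 14p - 7
  8p - 2 = 14p - 7  ⇒  -6p = -5  ⇒  p = 5/6.
For the incumbent to be willing to mix, the incumbent must be indifferent between Accommodate and Fight, which pins down the entrant's mix.
  the incumbent's expected payoff from Accommodate: q·0 + (1−q)·(-7) = 7q - 7
  the incumbent's expected payoff from Fight: q·(-4) + (1−q)·1 = -5q + 1
  7q - 7 = -5q + 1  ⇒  12q = 8  ⇒  q = 2/3.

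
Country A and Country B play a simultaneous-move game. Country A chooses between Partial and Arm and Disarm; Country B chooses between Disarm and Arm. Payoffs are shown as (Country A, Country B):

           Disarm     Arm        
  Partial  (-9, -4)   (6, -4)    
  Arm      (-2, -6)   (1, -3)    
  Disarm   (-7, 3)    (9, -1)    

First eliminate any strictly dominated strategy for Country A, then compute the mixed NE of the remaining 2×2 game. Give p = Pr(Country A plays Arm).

Country A's strategy Partial is strictly dominated by Disarm: -7 > -9 and 9 > 6. Eliminate Partial.
Country B's indifference between Disarm and Arm determines Country A's mixing probability p:
  Country B's payoff to Disarm: p·(-6) + (1−p)·3 = -9p + 3
  Country B's payoff to Arm: p·(-3) + (1−p)·(-1) = -2p - 1
  -9p + 3 = -2p - 1  ⇒  -7p = -4  ⇒  p = 4/7.

p = 4/7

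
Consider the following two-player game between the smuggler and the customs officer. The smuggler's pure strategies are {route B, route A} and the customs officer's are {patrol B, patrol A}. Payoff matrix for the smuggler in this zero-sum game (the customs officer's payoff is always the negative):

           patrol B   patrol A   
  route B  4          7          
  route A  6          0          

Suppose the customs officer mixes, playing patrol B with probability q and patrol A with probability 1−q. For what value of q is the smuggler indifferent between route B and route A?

In a mixed equilibrium the smuggler is indifferent between route B and route A; this condition fixes q.
  the smuggler's expected payoff from route B: q·4 + (1−q)·7 = -3q + 7
  the smuggler's expected payoff from route A: q·6 + (1−q)·0 = 6q
  -3q + 7 = 6q  ⇒  -9q = -7  ⇒  q = 7/9.

q = 7/9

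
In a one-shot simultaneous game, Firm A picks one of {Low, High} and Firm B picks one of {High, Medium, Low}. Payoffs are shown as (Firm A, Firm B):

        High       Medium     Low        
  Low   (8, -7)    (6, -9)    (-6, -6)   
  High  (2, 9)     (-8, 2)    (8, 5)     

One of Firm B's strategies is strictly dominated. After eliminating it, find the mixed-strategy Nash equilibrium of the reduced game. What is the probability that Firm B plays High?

Firm B's strategy Medium is strictly dominated by Low: -6 > -9 and 5 > 2. Eliminate Medium.
Set Firm A's expected payoff from Low equal to that from High:
  Firm A's payoff from Low: q·8 + (1−q)·(-6) = 14q - 6
  Firm A's payoff from High: q·2 + (1−q)·8 = -6q + 8
  14q - 6 = -6q + 8  ⇒  20q = 14  ⇒  q = 7/10.

q = 7/10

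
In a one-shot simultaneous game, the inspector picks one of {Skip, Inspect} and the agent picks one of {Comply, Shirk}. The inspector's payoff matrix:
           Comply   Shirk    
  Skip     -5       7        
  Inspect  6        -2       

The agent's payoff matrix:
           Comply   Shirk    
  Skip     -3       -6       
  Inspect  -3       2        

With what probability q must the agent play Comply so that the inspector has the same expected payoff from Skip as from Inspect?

The inspector's indifference between Skip and Inspect determines the agent's mixing probability q:
  the inspector's payoff to Skip: q·(-5) + (1−q)·7 = -12q + 7
  the inspector's payoff to Inspect: q·6 + (1−q)·(-2) = 8q - 2
  -12q + 7 = 8q - 2  ⇒  -20q = -9  ⇒  q = 9/20.

q = 9/20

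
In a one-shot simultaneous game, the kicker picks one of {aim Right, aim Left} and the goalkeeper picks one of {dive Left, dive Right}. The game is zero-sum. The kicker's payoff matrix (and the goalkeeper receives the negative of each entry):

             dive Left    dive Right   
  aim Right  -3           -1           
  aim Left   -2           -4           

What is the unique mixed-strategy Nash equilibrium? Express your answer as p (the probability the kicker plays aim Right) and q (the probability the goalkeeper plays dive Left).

p = 1/2, q = 3/4

The goalkeeper's indifference between dive Left and dive Right determines the kicker's mixing probability p:
  the goalkeeper's payoff to dive Left: p·3 + (1−p)·2 = p + 2
  the goalkeeper's payoff to dive Right: p·1 + (1−p)·4 = -3p + 4
  p + 2 = -3p + 4  ⇒  4p = 2  ⇒  p = 1/2.
Set the kicker's expected payoff from aim Right equal to that from aim Left:
  the kicker's payoff to aim Right: q·(-3) + (1−q)·(-1) = -2q - 1
  the kicker's payoff to aim Left: q·(-2) + (1−q)·(-4) = 2q - 4
  -2q - 1 = 2q - 4  ⇒  -4q = -3  ⇒  q = 3/4.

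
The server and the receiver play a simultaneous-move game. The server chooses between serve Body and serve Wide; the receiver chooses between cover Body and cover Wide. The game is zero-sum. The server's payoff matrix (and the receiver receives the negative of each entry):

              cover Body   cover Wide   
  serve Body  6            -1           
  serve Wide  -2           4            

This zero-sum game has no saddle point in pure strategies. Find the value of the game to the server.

The receiver's mix must leave the server indifferent between serve Body and serve Wide.
  the server's expected payoff from serve Body: q·6 + (1−q)·(-1) = 7q - 1
  the server's expected payoff from serve Wide: q·(-2) + (1−q)·4 = -6q + 4
  7q - 1 = -6q + 4  ⇒  13q = 5  ⇒  q = 5/13.
The value is the server's expected payoff against this mix (using serve Body): (5/13)·6 + (8/13)·(-1) = 22/13.

v = 22/13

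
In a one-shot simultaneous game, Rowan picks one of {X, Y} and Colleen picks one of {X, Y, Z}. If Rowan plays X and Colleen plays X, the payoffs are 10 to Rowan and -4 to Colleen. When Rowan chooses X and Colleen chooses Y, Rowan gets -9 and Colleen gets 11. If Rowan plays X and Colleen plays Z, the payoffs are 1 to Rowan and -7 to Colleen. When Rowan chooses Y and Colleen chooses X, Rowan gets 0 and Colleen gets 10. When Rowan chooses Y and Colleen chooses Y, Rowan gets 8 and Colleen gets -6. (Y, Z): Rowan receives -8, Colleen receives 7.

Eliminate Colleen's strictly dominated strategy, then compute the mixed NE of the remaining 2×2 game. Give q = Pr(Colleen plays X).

q = 17/27

Colleen's strategy Z is strictly dominated by X: -4 > -7 and 10 > 7. Eliminate Z.
Colleen's mix must leave Rowan indifferent between X and Y.
  Rowan's payoff from X: q·10 + (1−q)·(-9) = 19q - 9
  Rowan's payoff from Y: q·0 + (1−q)·8 = -8q + 8
  19q - 9 = -8q + 8  ⇒  27q = 17  ⇒  q = 17/27.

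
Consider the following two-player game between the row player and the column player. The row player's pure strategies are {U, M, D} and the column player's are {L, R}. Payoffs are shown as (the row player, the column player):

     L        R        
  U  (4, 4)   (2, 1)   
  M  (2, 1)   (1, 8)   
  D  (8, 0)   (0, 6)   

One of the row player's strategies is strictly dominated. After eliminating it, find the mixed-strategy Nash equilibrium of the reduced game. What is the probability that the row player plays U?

p = 2/3

The row player's strategy M is strictly dominated by U: 4 > 2 and 2 > 1. Eliminate M.
In a mixed equilibrium the column player is indifferent between L and R; this condition fixes p.
  the column player's expected payoff from L: p·4 + (1−p)·0 = 4p
  the column player's expected payoff from R: p·1 + (1−p)·6 = -5p + 6
  4p = -5p + 6  ⇒  9p = 6  ⇒  p = 2/3.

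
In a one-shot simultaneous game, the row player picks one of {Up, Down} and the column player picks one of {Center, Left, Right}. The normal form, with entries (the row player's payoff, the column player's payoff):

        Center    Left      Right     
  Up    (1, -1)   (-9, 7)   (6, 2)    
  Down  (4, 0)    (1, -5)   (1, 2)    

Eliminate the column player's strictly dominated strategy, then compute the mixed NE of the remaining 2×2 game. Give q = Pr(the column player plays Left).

The column player's strategy Center is strictly dominated by Right: 2 > -1 and 2 > 0. Eliminate Center.
Set the row player's expected payoff from Up equal to that from Down:
  the row player's expected payoff from Up: q·(-9) + (1−q)·6 = -15q + 6
  the row player's expected payoff from Down: q·1 + (1−q)·1 = 1
  -15q + 6 = 1  ⇒  -15q = -5  ⇒  q = 1/3.

q = 1/3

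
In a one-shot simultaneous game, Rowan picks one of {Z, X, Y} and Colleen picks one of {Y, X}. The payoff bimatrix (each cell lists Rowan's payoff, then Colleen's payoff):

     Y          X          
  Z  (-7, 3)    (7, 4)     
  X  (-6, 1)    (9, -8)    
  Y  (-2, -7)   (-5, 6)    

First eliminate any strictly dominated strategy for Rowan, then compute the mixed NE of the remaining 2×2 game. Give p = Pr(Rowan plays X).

p = 13/22

Rowan's strategy Z is strictly dominated by X: -6 > -7 and 9 > 7. Eliminate Z.
Colleen's indifference between Y and X determines Rowan's mixing probability p:
  Colleen's payoff from Y: p·1 + (1−p)·(-7) = 8p - 7
  Colleen's payoff from X: p·(-8) + (1−p)·6 = -14p + 6
  8p - 7 = -14p + 6  ⇒  22p = 13  ⇒  p = 13/22.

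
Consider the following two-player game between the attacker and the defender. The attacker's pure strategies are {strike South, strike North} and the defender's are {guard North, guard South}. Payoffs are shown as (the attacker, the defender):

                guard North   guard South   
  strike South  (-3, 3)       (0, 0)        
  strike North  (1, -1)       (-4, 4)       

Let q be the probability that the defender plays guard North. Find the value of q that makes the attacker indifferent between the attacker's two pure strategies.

q = 1/2

The defender's mix must leave the attacker indifferent between strike South and strike North.
  the attacker's payoff to strike South: q·(-3) + (1−q)·0 = -3q
  the attacker's payoff to strike North: q·1 + (1−q)·(-4) = 5q - 4
  -3q = 5q - 4  ⇒  -8q = -4  ⇒  q = 1/2.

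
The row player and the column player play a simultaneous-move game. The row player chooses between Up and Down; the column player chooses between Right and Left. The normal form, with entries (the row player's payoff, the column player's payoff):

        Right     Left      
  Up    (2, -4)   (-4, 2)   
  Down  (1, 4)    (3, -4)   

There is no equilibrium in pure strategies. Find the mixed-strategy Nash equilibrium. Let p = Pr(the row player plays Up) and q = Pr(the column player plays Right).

p = 4/7, q = 7/8

The column player's indifference between Right and Left determines the row player's mixing probability p:
  the column player's payoff to Right: p·(-4) + (1−p)·4 = -8p + 4
  the column player's payoff to Left: p·2 + (1−p)·(-4) = 6p - 4
  -8p + 4 = 6p - 4  ⇒  -14p = -8  ⇒  p = 4/7.
In a mixed equilibrium the row player is indifferent between Up and Down; this condition fixes q.
  the row player's payoff from Up: q·2 + (1−q)·(-4) = 6q - 4
  the row player's payoff from Down: q·1 + (1−q)·3 = -2q + 3
  6q - 4 = -2q + 3  ⇒  8q = 7  ⇒  q = 7/8.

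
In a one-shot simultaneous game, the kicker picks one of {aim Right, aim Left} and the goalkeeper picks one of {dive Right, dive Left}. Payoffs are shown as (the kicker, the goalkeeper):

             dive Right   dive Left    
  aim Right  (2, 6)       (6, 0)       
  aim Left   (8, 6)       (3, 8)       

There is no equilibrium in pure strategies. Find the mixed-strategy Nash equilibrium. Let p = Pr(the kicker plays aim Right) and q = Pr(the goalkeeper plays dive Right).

The goalkeeper's indifference between dive Right and dive Left determines the kicker's mixing probability p:
  the goalkeeper's expected payoff from dive Right: p·6 + (1−p)·6 = 6
  the goalkeeper's expected payoff from dive Left: p·0 + (1−p)·8 = -8p + 8
  6 = -8p + 8  ⇒  8p = 2  ⇒  p = 1/4.
The goalkeeper's mix must leave the kicker indifferent between aim Right and aim Left.
  the kicker's payoff from aim Right: q·2 + (1−q)·6 = -4q + 6
  the kicker's payoff from aim Left: q·8 + (1−q)·3 = 5q + 3
  -4q + 6 = 5q + 3  ⇒  -9q = -3  ⇒  q = 1/3.

p = 1/4, q = 1/3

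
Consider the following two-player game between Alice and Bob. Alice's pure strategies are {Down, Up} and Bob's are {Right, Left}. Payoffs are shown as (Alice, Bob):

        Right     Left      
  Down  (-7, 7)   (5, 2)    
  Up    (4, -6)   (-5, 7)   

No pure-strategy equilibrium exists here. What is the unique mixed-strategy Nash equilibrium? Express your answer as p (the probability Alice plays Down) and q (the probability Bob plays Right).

Alice's mix must leave Bob indifferent between Right and Left.
  Bob's expected payoff from Right: p·7 + (1−p)·(-6) = 13p - 6
  Bob's expected payoff from Left: p·2 + (1−p)·7 = -5p + 7
  13p - 6 = -5p + 7  ⇒  18p = 13  ⇒  p = 13/18.
In a mixed equilibrium Alice is indifferent between Down and Up; this condition fixes q.
  Alice's payoff from Down: q·(-7) + (1−q)·5 = -12q + 5
  Alice's payoff from Up: q·4 + (1−q)·(-5) = 9q - 5
  -12q + 5 = 9q - 5  ⇒  -21q = -10  ⇒  q = 10/21.

p = 13/18, q = 10/21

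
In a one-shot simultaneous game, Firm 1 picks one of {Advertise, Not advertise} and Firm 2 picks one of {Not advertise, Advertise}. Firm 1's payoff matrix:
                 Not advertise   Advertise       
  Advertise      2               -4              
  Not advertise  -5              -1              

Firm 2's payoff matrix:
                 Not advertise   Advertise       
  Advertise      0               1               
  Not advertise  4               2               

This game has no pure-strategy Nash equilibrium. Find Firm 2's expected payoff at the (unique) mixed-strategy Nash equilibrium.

In a mixed equilibrium Firm 2 is indifferent between Not advertise and Advertise; this condition fixes p.
  Firm 2's expected payoff from Not advertise: p·0 + (1−p)·4 = -4p + 4
  Firm 2's expected payoff from Advertise: p·1 + (1−p)·2 = -p + 2
  -4p + 4 = -p + 2  ⇒  -3p = -2  ⇒  p = 2/3.
At equilibrium Firm 2 is indifferent across columns, so Firm 2's payoff equals the payoff from Not advertise: (2/3)·0 + (1/3)·4 = 4/3.

4/3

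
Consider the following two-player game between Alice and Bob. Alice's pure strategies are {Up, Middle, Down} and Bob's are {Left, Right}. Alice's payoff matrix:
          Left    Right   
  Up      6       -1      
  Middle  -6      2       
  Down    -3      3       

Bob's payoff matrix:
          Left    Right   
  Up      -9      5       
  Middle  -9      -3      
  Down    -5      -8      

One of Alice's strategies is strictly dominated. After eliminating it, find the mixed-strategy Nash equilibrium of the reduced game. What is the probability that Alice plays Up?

Alice's strategy Middle is strictly dominated by Down: -3 > -6 and 3 > 2. Eliminate Middle.
Bob's indifference between Left and Right determines Alice's mixing probability p:
  Bob's expected payoff from Left: p·(-9) + (1−p)·(-5) = -4p - 5
  Bob's expected payoff from Right: p·5 + (1−p)·(-8) = 13p - 8
  -4p - 5 = 13p - 8  ⇒  -17p = -3  ⇒  p = 3/17.

p = 3/17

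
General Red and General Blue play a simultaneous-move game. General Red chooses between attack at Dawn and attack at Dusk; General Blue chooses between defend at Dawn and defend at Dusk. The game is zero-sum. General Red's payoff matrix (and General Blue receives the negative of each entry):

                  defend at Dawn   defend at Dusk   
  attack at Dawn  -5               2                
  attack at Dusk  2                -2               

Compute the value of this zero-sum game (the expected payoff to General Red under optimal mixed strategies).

In a mixed equilibrium General Red is indifferent between attack at Dawn and attack at Dusk; this condition fixes q.
  General Red's payoff from attack at Dawn: q·(-5) + (1−q)·2 = -7q + 2
  General Red's payoff from attack at Dusk: q·2 + (1−q)·(-2) = 4q - 2
  -7q + 2 = 4q - 2  ⇒  -11q = -4  ⇒  q = 4/11.
The value is General Red's expected payoff against this mix (using attack at Dawn): (4/11)·(-5) + (7/11)·2 = -6/11.

v = -6/11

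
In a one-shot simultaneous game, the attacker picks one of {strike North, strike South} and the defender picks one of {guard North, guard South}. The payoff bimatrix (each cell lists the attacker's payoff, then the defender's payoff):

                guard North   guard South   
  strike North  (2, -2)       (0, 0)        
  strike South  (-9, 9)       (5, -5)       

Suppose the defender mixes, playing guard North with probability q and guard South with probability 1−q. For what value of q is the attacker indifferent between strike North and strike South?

For the attacker to be willing to mix, the attacker must be indifferent between strike North and strike South, which pins down the defender's mix.
  the attacker's expected payoff from strike North: q·2 + (1−q)·0 = 2q
  the attacker's expected payoff from strike South: q·(-9) + (1−q)·5 = -14q + 5
  2q = -14q + 5  ⇒  16q = 5  ⇒  q = 5/16.

q = 5/16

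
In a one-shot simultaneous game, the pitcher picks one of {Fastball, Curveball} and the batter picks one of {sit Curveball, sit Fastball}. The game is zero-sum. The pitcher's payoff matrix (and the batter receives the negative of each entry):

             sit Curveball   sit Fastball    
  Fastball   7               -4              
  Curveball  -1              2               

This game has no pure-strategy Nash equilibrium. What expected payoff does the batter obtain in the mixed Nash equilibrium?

-5/7

In a mixed equilibrium the batter is indifferent between sit Curveball and sit Fastball; this condition fixes p.
  the batter's expected payoff from sit Curveball: p·(-7) + (1−p)·1 = -8p + 1
  the batter's expected payoff from sit Fastball: p·4 + (1−p)·(-2) = 6p - 2
  -8p + 1 = 6p - 2  ⇒  -14p = -3  ⇒  p = 3/14.
At equilibrium the batter is indifferent across columns, so the batter's payoff equals the payoff from sit Curveball: (3/14)·(-7) + (11/14)·1 = -5/7.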